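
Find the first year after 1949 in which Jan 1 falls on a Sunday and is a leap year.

1956

Jan 1 advances by 2 weekdays after a leap year and by 1 after a common year.
1949: Jan 1 is Saturday.
1950: Sunday
1951: Monday
1952: Tuesday (leap)
1953: Thursday
1954: Friday
1955: Saturday
1956: Sunday (leap)
1956 begins on a Sunday and is a leap year.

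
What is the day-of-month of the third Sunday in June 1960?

June 1, 1960 is a Wednesday, so the first Sunday is the 5th.
The third Sunday is 5 + 14 = 19.

19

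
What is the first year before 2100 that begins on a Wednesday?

Jan 1 advances by 2 weekdays after a leap year and by 1 after a common year.
2100: Jan 1 is Friday.
2099: Thursday
2098: Wednesday
2098 begins on a Wednesday

2098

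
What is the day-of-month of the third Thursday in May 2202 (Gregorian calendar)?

20

May 1, 2202 is a Saturday, so the first Thursday is the 6th.
The third Thursday is 6 + 14 = 20.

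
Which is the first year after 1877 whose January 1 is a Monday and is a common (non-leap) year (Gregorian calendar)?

Jan 1 advances by 2 weekdays after a leap year and by 1 after a common year.
1877: Jan 1 is Monday.
1878: Tuesday
1879: Wednesday
1880: Thursday (leap)
1881: Saturday
1882: Sunday
1883: Monday
1883 begins on a Monday and is a common year.

1883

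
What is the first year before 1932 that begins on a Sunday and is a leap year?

Jan 1 advances by 2 weekdays after a leap year and by 1 after a common year.
1932: Jan 1 is Friday (leap).
1931: Thursday
1930: Wednesday
1929: Tuesday
1928: Sunday (leap)
1928 begins on a Sunday and is a leap year.

1928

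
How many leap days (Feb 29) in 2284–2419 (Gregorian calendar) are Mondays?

6

Leap years in 2284–2419: 33 of them.
Feb 29 weekday advances by 5 (mod 7) from one leap year to the next four years later (or differs when a century non-leap intervenes).
Leap-day weekdays: 2284:Fri 2288:Wed 2292:Mon✓ 2296:Sat 2304:Mon✓ 2308:Sat 2312:Thu 2316:Tue 2320:Sun 2324:Fri 2328:Wed 2332:Mon✓ 2336:Sat …(7 more)… 2368:Thu 2372:Tue 2376:Sun 2380:Fri 2384:Wed 2388:Mon✓ 2392:Sat 2396:Thu 2400:Tue 2404:Sun 2408:Fri 2412:Wed 2416:Mon✓
Monday: 2292, 2304, 2332, 2360, 2388, 2416 → 6.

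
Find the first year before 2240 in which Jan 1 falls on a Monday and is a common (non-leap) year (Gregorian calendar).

Jan 1 advances by 2 weekdays after a leap year and by 1 after a common year.
2240: Jan 1 is Wednesday (leap).
2239: Tuesday
2238: Monday
2238 begins on a Monday and is a common year.

2238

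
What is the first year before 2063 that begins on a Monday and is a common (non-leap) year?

2057

Jan 1 advances by 2 weekdays after a leap year and by 1 after a common year.
2063: Jan 1 is Monday.
2062: Sunday
2061: Saturday
2060: Thursday (leap)
2059: Wednesday
2058: Tuesday
2057: Monday
2057 begins on a Monday and is a common year.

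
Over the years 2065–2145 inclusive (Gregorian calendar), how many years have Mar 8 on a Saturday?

11

Track Mar 8's weekday year by year (advancing +1, or +2 across a Feb 29):
  2065: Sun  2066: Mon (+1)  2067: Tue (+1)  2068: Thu (+2)  2069: Fri (+1)
  2070: Sat (+1) ✓  2071: Sun (+1)  2072: Tue (+2)  2073: Wed (+1)  2074: Thu (+1)
  2075: Fri (+1)  2076: Sun (+2)  2077: Mon (+1)  2078: Tue (+1)  … (53 more years) …
  2132: Sat (+2) ✓  2133: Sun (+1)  2134: Mon (+1)  2135: Tue (+1)  2136: Thu (+2)
  2137: Fri (+1)  2138: Sat (+1) ✓  2139: Sun (+1)  2140: Tue (+2)  2141: Wed (+1)
  2142: Thu (+1)  2143: Fri (+1)  2144: Sun (+2)  2145: Mon (+1)
Saturday years: 2070, 2081, 2087, 2092, 2098, 2104, 2110, 2121, 2127, 2132, 2138 — 11 in total.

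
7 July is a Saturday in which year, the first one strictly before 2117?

From one year to the next, a fixed date's weekday advances by 1, or by 2 when a Feb 29 lies between the two dates.
2117: July 7 is Wednesday.
2116: Tuesday (−1)
2115: Sunday (−2)
2114: Saturday (−1)
7 July falls on a Saturday in 2114.

2114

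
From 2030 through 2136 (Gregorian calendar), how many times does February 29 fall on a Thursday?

Leap years in 2030–2136: 26 of them.
Feb 29 weekday advances by 5 (mod 7) from one leap year to the next four years later (or differs when a century non-leap intervenes).
Leap-day weekdays: 2032:Sun 2036:Fri 2040:Wed 2044:Mon 2048:Sat 2052:Thu✓ 2056:Tue 2060:Sun 2064:Fri 2068:Wed 2072:Mon 2076:Sat 2080:Thu✓ 2084:Tue 2088:Sun 2092:Fri 2096:Wed 2104:Fri 2108:Wed 2112:Mon 2116:Sat 2120:Thu✓ 2124:Tue 2128:Sun 2132:Fri 2136:Wed
Thursday: 2052, 2080, 2120 → 3.

3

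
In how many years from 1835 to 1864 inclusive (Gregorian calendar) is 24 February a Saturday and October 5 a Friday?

Check each year's weekday for 24 February and October 5:
  1835: Tue/Mon  1836: Wed/Wed  1837: Fri/Thu  1838: Sat/Fri ✓  1839: Sun/Sat  1840: Mon/Mon  1841: Wed/Tue  1842: Thu/Wed  1843: Fri/Thu  1844: Sat/Sat  1845: Mon/Sun  1846: Tue/Mon  1847: Wed/Tue  1848: Thu/Thu  1849: Sat/Fri ✓  1850: Sun/Sat  1851: Mon/Sun  1852: Tue/Tue  1853: Thu/Wed  1854: Fri/Thu  1855: Sat/Fri ✓  1856: Sun/Sun  1857: Tue/Mon  1858: Wed/Tue  1859: Thu/Wed  1860: Fri/Fri  1861: Sun/Sat  1862: Mon/Sun  1863: Tue/Mon  1864: Wed/Wed
Both conditions hold in: 1838, 1849, 1855 — 3.

3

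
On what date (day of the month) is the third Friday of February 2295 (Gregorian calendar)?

15

February 1, 2295 is a Friday, so the first Friday is the 1st.
The third Friday is 1 + 14 = 15.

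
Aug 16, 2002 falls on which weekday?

Friday

January 1, 2002 is a Tuesday.
August 16 is day 228 of the year, i.e. 227 days after Jan 1.
227 mod 7 = 3, so advance 3 weekdays from Tuesday: Friday.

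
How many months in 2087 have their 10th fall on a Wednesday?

Check the 10th of each month of 2087: Jan 10: Fri, Feb 10: Mon, Mar 10: Mon, Apr 10: Thu, May 10: Sat, Jun 10: Tue, Jul 10: Thu, Aug 10: Sun, Sep 10: Wed, Oct 10: Fri, Nov 10: Mon, Dec 10: Wed.
Wednesday occurs in September, December — 2 months.

2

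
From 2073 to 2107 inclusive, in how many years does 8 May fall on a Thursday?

5

Track 8 May's weekday year by year (advancing +1, or +2 across a Feb 29):
  2073: Mon  2074: Tue (+1)  2075: Wed (+1)  2076: Fri (+2)  2077: Sat (+1)
  2078: Sun (+1)  2079: Mon (+1)  2080: Wed (+2)  2081: Thu (+1) ✓  2082: Fri (+1)
  2083: Sat (+1)  2084: Mon (+2)  2085: Tue (+1)  2086: Wed (+1)  … (7 more years) …
  2094: Sat (+1)  2095: Sun (+1)  2096: Tue (+2)  2097: Wed (+1)  2098: Thu (+1) ✓
  2099: Fri (+1)  2100: Sat (+1)  2101: Sun (+1)  2102: Mon (+1)  2103: Tue (+1)
  2104: Thu (+2) ✓  2105: Fri (+1)  2106: Sat (+1)  2107: Sun (+1)
Thursday years: 2081, 2087, 2092, 2098, 2104 — 5 in total.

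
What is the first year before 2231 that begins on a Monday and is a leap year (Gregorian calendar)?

2216

Jan 1 advances by 2 weekdays after a leap year and by 1 after a common year.
2231: Jan 1 is Saturday.
2230: Friday
2229: Thursday
2228: Tuesday (leap)
2227: Monday
2226: Sunday
2225: Saturday
2224: Thursday (leap)
2223: Wednesday
2222: Tuesday
2221: Monday
2220: Saturday (leap)
2219: Friday
2218: Thursday
2217: Wednesday
2216: Monday (leap)
2216 begins on a Monday and is a leap year.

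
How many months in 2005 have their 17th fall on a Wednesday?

1

Check the 17th of each month of 2005: Jan 17: Mon, Feb 17: Thu, Mar 17: Thu, Apr 17: Sun, May 17: Tue, Jun 17: Fri, Jul 17: Sun, Aug 17: Wed, Sep 17: Sat, Oct 17: Mon, Nov 17: Thu, Dec 17: Sat.
Wednesday occurs in August — 1 month.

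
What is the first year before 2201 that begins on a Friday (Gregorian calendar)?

2196

Jan 1 advances by 2 weekdays after a leap year and by 1 after a common year.
2201: Jan 1 is Thursday.
2200: Wednesday
2199: Tuesday
2198: Monday
2197: Sunday
2196: Friday (leap)
2196 begins on a Friday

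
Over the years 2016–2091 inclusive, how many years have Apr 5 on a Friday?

11

Track Apr 5's weekday year by year (advancing +1, or +2 across a Feb 29):
  2016: Tue  2017: Wed (+1)  2018: Thu (+1)  2019: Fri (+1) ✓  2020: Sun (+2)
  2021: Mon (+1)  2022: Tue (+1)  2023: Wed (+1)  2024: Fri (+2) ✓  2025: Sat (+1)
  2026: Sun (+1)  2027: Mon (+1)  2028: Wed (+2)  2029: Thu (+1)  … (48 more years) …
  2078: Tue (+1)  2079: Wed (+1)  2080: Fri (+2) ✓  2081: Sat (+1)  2082: Sun (+1)
  2083: Mon (+1)  2084: Wed (+2)  2085: Thu (+1)  2086: Fri (+1) ✓  2087: Sat (+1)
  2088: Mon (+2)  2089: Tue (+1)  2090: Wed (+1)  2091: Thu (+1)
Friday years: 2019, 2024, 2030, 2041, 2047, 2052, 2058, 2069, 2075, 2080, 2086 — 11 in total.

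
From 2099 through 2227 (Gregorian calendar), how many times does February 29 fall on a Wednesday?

5

Leap years in 2099–2227: 30 of them.
Feb 29 weekday advances by 5 (mod 7) from one leap year to the next four years later (or differs when a century non-leap intervenes).
Leap-day weekdays: 2104:Fri 2108:Wed✓ 2112:Mon 2116:Sat 2120:Thu 2124:Tue 2128:Sun 2132:Fri 2136:Wed✓ 2140:Mon 2144:Sat 2148:Thu 2152:Tue …(4 more)… 2172:Sat 2176:Thu 2180:Tue 2184:Sun 2188:Fri 2192:Wed✓ 2196:Mon 2204:Wed✓ 2208:Mon 2212:Sat 2216:Thu 2220:Tue 2224:Sun
Wednesday: 2108, 2136, 2164, 2192, 2204 → 5.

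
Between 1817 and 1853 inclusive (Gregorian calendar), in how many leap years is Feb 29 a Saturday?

Leap years in 1817–1853: 9 of them.
Feb 29 weekday advances by 5 (mod 7) from one leap year to the next four years later (or differs when a century non-leap intervenes).
Leap-day weekdays: 1820:Tue 1824:Sun 1828:Fri 1832:Wed 1836:Mon 1840:Sat✓ 1844:Thu 1848:Tue 1852:Sun
Saturday: 1840 → 1.

1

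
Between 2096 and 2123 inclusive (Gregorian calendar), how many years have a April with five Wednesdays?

April has 30 days; it has five Wednesdays when Wednesday falls among the first (month-length − 28) days — i.e. when April 1 is one of Wednesday/Tuesday.
April 1 by year: 2096:Sun 2097:Mon 2098:Tue✓ 2099:Wed✓ 2100:Thu 2101:Fri 2102:Sat 2103:Sun 2104:Tue✓ 2105:Wed✓ 2106:Thu 2107:Fri 2108:Sun 2109:Mon 2110:Tue✓ 2111:Wed✓ 2112:Fri 2113:Sat 2114:Sun 2115:Mon 2116:Wed✓ 2117:Thu 2118:Fri 2119:Sat 2120:Mon 2121:Tue✓ 2122:Wed✓ 2123:Thu
Years with five Wednesdays: 2098, 2099, 2104, 2105, 2110, 2111, 2116, 2121, 2122 → 9.

9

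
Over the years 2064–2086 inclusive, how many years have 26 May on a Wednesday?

Track 26 May's weekday year by year (advancing +1, or +2 across a Feb 29):
  2064: Mon  2065: Tue (+1)  2066: Wed (+1) ✓  2067: Thu (+1)  2068: Sat (+2)
  2069: Sun (+1)  2070: Mon (+1)  2071: Tue (+1)  2072: Thu (+2)  2073: Fri (+1)
  2074: Sat (+1)  2075: Sun (+1)  2076: Tue (+2)  2077: Wed (+1) ✓  2078: Thu (+1)
  2079: Fri (+1)  2080: Sun (+2)  2081: Mon (+1)  2082: Tue (+1)  2083: Wed (+1) ✓
  2084: Fri (+2)  2085: Sat (+1)  2086: Sun (+1)
Wednesday years: 2066, 2077, 2083 — 3 in total.

3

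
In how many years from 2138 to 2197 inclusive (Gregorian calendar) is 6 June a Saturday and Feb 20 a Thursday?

Check each year's weekday for 6 June and Feb 20:
  2138: Fri/Thu  2139: Sat/Fri  2140: Mon/Sat  2141: Tue/Mon  2142: Wed/Tue  2143: Thu/Wed  2144: Sat/Thu ✓  2145: Sun/Sat  2146: Mon/Sun  2147: Tue/Mon  2148: Thu/Tue  2149: Fri/Thu  2150: Sat/Fri  2151: Sun/Sat  …(32 more)…  2184: Sun/Fri  2185: Mon/Sun  2186: Tue/Mon  2187: Wed/Tue  2188: Fri/Wed  2189: Sat/Fri  2190: Sun/Sat  2191: Mon/Sun  2192: Wed/Mon  2193: Thu/Wed  2194: Fri/Thu  2195: Sat/Fri  2196: Mon/Sat  2197: Tue/Mon
Both conditions hold in: 2144, 2172 — 2.

2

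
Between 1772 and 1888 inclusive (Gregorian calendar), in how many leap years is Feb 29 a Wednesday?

5

Leap years in 1772–1888: 29 of them.
Feb 29 weekday advances by 5 (mod 7) from one leap year to the next four years later (or differs when a century non-leap intervenes).
Leap-day weekdays: 1772:Sat 1776:Thu 1780:Tue 1784:Sun 1788:Fri 1792:Wed✓ 1796:Mon 1804:Wed✓ 1808:Mon 1812:Sat 1816:Thu 1820:Tue 1824:Sun …(3 more)… 1840:Sat 1844:Thu 1848:Tue 1852:Sun 1856:Fri 1860:Wed✓ 1864:Mon 1868:Sat 1872:Thu 1876:Tue 1880:Sun 1884:Fri 1888:Wed✓
Wednesday: 1792, 1804, 1832, 1860, 1888 → 5.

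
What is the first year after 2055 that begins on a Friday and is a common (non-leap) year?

2066

Jan 1 advances by 2 weekdays after a leap year and by 1 after a common year.
2055: Jan 1 is Friday.
2056: Saturday (leap)
2057: Monday
2058: Tuesday
2059: Wednesday
2060: Thursday (leap)
2061: Saturday
2062: Sunday
2063: Monday
2064: Tuesday (leap)
2065: Thursday
2066: Friday
2066 begins on a Friday and is a common year.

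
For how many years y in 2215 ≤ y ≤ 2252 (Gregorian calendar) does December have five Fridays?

December has 31 days; it has five Fridays when Friday falls among the first (month-length − 28) days — i.e. when December 1 is one of Friday/Thursday/Wednesday.
December 1 by year: 2215:Fri✓ 2216:Sun 2217:Mon 2218:Tue 2219:Wed✓ 2220:Fri✓ 2221:Sat 2222:Sun 2223:Mon 2224:Wed✓ 2225:Thu✓ 2226:Fri✓ 2227:Sat 2228:Mon 2229:Tue …(8 more)… 2238:Sat 2239:Sun 2240:Tue 2241:Wed✓ 2242:Thu✓ 2243:Fri✓ 2244:Sun 2245:Mon 2246:Tue 2247:Wed✓ 2248:Fri✓ 2249:Sat 2250:Sun 2251:Mon 2252:Wed✓
Years with five Fridays: 2215, 2219, 2220, 2224, 2225, 2226, 2230, 2231, 2236, 2237, 2241, 2242, 2243, 2247, 2248, 2252 → 16.

16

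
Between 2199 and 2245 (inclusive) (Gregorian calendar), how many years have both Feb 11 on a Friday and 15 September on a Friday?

1

Check each year's weekday for Feb 11 and 15 September:
  2199: Mon/Sun  2200: Tue/Mon  2201: Wed/Tue  2202: Thu/Wed  2203: Fri/Thu  2204: Sat/Sat  2205: Mon/Sun  2206: Tue/Mon  2207: Wed/Tue  2208: Thu/Thu  2209: Sat/Fri  2210: Sun/Sat  2211: Mon/Sun  2212: Tue/Tue  …(19 more)…  2232: Sat/Sat  2233: Mon/Sun  2234: Tue/Mon  2235: Wed/Tue  2236: Thu/Thu  2237: Sat/Fri  2238: Sun/Sat  2239: Mon/Sun  2240: Tue/Tue  2241: Thu/Wed  2242: Fri/Thu  2243: Sat/Fri  2244: Sun/Sun  2245: Tue/Mon
Both conditions hold in: 2220 — 1.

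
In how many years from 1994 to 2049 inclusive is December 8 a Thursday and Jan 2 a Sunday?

Check each year's weekday for December 8 and Jan 2:
  1994: Thu/Sun ✓  1995: Fri/Mon  1996: Sun/Tue  1997: Mon/Thu  1998: Tue/Fri  1999: Wed/Sat  2000: Fri/Sun  2001: Sat/Tue  2002: Sun/Wed  2003: Mon/Thu  2004: Wed/Fri  2005: Thu/Sun ✓  2006: Fri/Mon  2007: Sat/Tue  …(28 more)…  2036: Mon/Wed  2037: Tue/Fri  2038: Wed/Sat  2039: Thu/Sun ✓  2040: Sat/Mon  2041: Sun/Wed  2042: Mon/Thu  2043: Tue/Fri  2044: Thu/Sat  2045: Fri/Mon  2046: Sat/Tue  2047: Sun/Wed  2048: Tue/Thu  2049: Wed/Sat
Both conditions hold in: 1994, 2005, 2011, 2022, 2033, 2039 — 6.

6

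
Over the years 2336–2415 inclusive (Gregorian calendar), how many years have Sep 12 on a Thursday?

11

Track Sep 12's weekday year by year (advancing +1, or +2 across a Feb 29):
  2336: Sat  2337: Sun (+1)  2338: Mon (+1)  2339: Tue (+1)  2340: Thu (+2) ✓
  2341: Fri (+1)  2342: Sat (+1)  2343: Sun (+1)  2344: Tue (+2)  2345: Wed (+1)
  2346: Thu (+1) ✓  2347: Fri (+1)  2348: Sun (+2)  2349: Mon (+1)  … (52 more years) …
  2402: Thu (+1) ✓  2403: Fri (+1)  2404: Sun (+2)  2405: Mon (+1)  2406: Tue (+1)
  2407: Wed (+1)  2408: Fri (+2)  2409: Sat (+1)  2410: Sun (+1)  2411: Mon (+1)
  2412: Wed (+2)  2413: Thu (+1) ✓  2414: Fri (+1)  2415: Sat (+1)
Thursday years: 2340, 2346, 2357, 2363, 2368, 2374, 2385, 2391, 2396, 2402, 2413 — 11 in total.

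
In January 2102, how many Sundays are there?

5

January 2102 has 31 days and begins on Sunday.
The first Sunday is January 1.
Sundays fall on 1, 8, 15, 22, 29 — that's 5.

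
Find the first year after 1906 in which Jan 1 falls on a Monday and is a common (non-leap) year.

Jan 1 advances by 2 weekdays after a leap year and by 1 after a common year.
1906: Jan 1 is Monday.
1907: Tuesday
1908: Wednesday (leap)
1909: Friday
1910: Saturday
1911: Sunday
1912: Monday (leap)
1913: Wednesday
1914: Thursday
1915: Friday
1916: Saturday (leap)
1917: Monday
1917 begins on a Monday and is a common year.

1917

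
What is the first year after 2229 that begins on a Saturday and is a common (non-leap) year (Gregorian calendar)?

Jan 1 advances by 2 weekdays after a leap year and by 1 after a common year.
2229: Jan 1 is Thursday.
2230: Friday
2231: Saturday
2231 begins on a Saturday and is a common year.

2231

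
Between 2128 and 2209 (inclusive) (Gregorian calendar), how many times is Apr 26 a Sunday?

Track Apr 26's weekday year by year (advancing +1, or +2 across a Feb 29):
  2128: Mon  2129: Tue (+1)  2130: Wed (+1)  2131: Thu (+1)  2132: Sat (+2)
  2133: Sun (+1) ✓  2134: Mon (+1)  2135: Tue (+1)  2136: Thu (+2)  2137: Fri (+1)
  2138: Sat (+1)  2139: Sun (+1) ✓  2140: Tue (+2)  2141: Wed (+1)  … (54 more years) …
  2196: Tue (+2)  2197: Wed (+1)  2198: Thu (+1)  2199: Fri (+1)  2200: Sat (+1)
  2201: Sun (+1) ✓  2202: Mon (+1)  2203: Tue (+1)  2204: Thu (+2)  2205: Fri (+1)
  2206: Sat (+1)  2207: Sun (+1) ✓  2208: Tue (+2)  2209: Wed (+1)
Sunday years: 2133, 2139, 2144, 2150, 2161, 2167, 2172, 2178, 2189, 2195, 2201, 2207 — 12 in total.

12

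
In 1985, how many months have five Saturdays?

A month of length L has five Saturdays iff its first Saturday is on day ≤ L−28 (so day 1–3 in a 31-day month, 1–2 in a 30-day month, day 1 in a leap February).
Checking each month of 1985: Jan starts Tue (31d); Feb starts Fri (28d); Mar starts Fri (31d) ✓; Apr starts Mon (30d); May starts Wed (31d); Jun starts Sat (30d) ✓; Jul starts Mon (31d); Aug starts Thu (31d) ✓; Sep starts Sun (30d); Oct starts Tue (31d); Nov starts Fri (30d) ✓; Dec starts Sun (31d).
Five-Saturday months: March, June, August, November → 4.

4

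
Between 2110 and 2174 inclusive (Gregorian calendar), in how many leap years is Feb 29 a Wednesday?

Leap years in 2110–2174: 16 of them.
Feb 29 weekday advances by 5 (mod 7) from one leap year to the next four years later (or differs when a century non-leap intervenes).
Leap-day weekdays: 2112:Mon 2116:Sat 2120:Thu 2124:Tue 2128:Sun 2132:Fri 2136:Wed✓ 2140:Mon 2144:Sat 2148:Thu 2152:Tue 2156:Sun 2160:Fri 2164:Wed✓ 2168:Mon 2172:Sat
Wednesday: 2136, 2164 → 2.

2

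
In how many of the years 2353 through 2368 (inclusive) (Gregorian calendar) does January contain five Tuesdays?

January has 31 days; it has five Tuesdays when Tuesday falls among the first (month-length − 28) days — i.e. when January 1 is one of Tuesday/Monday/Sunday.
January 1 by year: 2353:Thu 2354:Fri 2355:Sat 2356:Sun✓ 2357:Tue✓ 2358:Wed 2359:Thu 2360:Fri 2361:Sun✓ 2362:Mon✓ 2363:Tue✓ 2364:Wed 2365:Fri 2366:Sat 2367:Sun✓ 2368:Mon✓
Years with five Tuesdays: 2356, 2357, 2361, 2362, 2363, 2367, 2368 → 7.

7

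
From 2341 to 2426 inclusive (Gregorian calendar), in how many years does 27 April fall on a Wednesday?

12

Track 27 April's weekday year by year (advancing +1, or +2 across a Feb 29):
  2341: Sun  2342: Mon (+1)  2343: Tue (+1)  2344: Thu (+2)  2345: Fri (+1)
  2346: Sat (+1)  2347: Sun (+1)  2348: Tue (+2)  2349: Wed (+1) ✓  2350: Thu (+1)
  2351: Fri (+1)  2352: Sun (+2)  2353: Mon (+1)  2354: Tue (+1)  … (58 more years) …
  2413: Sat (+1)  2414: Sun (+1)  2415: Mon (+1)  2416: Wed (+2) ✓  2417: Thu (+1)
  2418: Fri (+1)  2419: Sat (+1)  2420: Mon (+2)  2421: Tue (+1)  2422: Wed (+1) ✓
  2423: Thu (+1)  2424: Sat (+2)  2425: Sun (+1)  2426: Mon (+1)
Wednesday years: 2349, 2355, 2360, 2366, 2377, 2383, 2388, 2394, 2405, 2411, 2416, 2422 — 12 in total.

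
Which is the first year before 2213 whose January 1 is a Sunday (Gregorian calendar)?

Jan 1 advances by 2 weekdays after a leap year and by 1 after a common year.
2213: Jan 1 is Friday.
2212: Wednesday (leap)
2211: Tuesday
2210: Monday
2209: Sunday
2209 begins on a Sunday

2209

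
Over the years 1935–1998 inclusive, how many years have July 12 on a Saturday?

9

Track July 12's weekday year by year (advancing +1, or +2 across a Feb 29):
  1935: Fri  1936: Sun (+2)  1937: Mon (+1)  1938: Tue (+1)  1939: Wed (+1)
  1940: Fri (+2)  1941: Sat (+1) ✓  1942: Sun (+1)  1943: Mon (+1)  1944: Wed (+2)
  1945: Thu (+1)  1946: Fri (+1)  1947: Sat (+1) ✓  1948: Mon (+2)  … (36 more years) …
  1985: Fri (+1)  1986: Sat (+1) ✓  1987: Sun (+1)  1988: Tue (+2)  1989: Wed (+1)
  1990: Thu (+1)  1991: Fri (+1)  1992: Sun (+2)  1993: Mon (+1)  1994: Tue (+1)
  1995: Wed (+1)  1996: Fri (+2)  1997: Sat (+1) ✓  1998: Sun (+1)
Saturday years: 1941, 1947, 1952, 1958, 1969, 1975, 1980, 1986, 1997 — 9 in total.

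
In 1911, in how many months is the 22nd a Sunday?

2

Check the 22nd of each month of 1911: Jan 22: Sun, Feb 22: Wed, Mar 22: Wed, Apr 22: Sat, May 22: Mon, Jun 22: Thu, Jul 22: Sat, Aug 22: Tue, Sep 22: Fri, Oct 22: Sun, Nov 22: Wed, Dec 22: Fri.
Sunday occurs in January, October — 2 months.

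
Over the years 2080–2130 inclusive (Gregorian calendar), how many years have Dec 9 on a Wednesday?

7

Track Dec 9's weekday year by year (advancing +1, or +2 across a Feb 29):
  2080: Mon  2081: Tue (+1)  2082: Wed (+1) ✓  2083: Thu (+1)  2084: Sat (+2)
  2085: Sun (+1)  2086: Mon (+1)  2087: Tue (+1)  2088: Thu (+2)  2089: Fri (+1)
  2090: Sat (+1)  2091: Sun (+1)  2092: Tue (+2)  2093: Wed (+1) ✓  … (23 more years) …
  2117: Thu (+1)  2118: Fri (+1)  2119: Sat (+1)  2120: Mon (+2)  2121: Tue (+1)
  2122: Wed (+1) ✓  2123: Thu (+1)  2124: Sat (+2)  2125: Sun (+1)  2126: Mon (+1)
  2127: Tue (+1)  2128: Thu (+2)  2129: Fri (+1)  2130: Sat (+1)
Wednesday years: 2082, 2093, 2099, 2105, 2111, 2116, 2122 — 7 in total.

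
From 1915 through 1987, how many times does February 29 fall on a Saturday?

Leap years in 1915–1987: 18 of them.
Feb 29 weekday advances by 5 (mod 7) from one leap year to the next four years later (or differs when a century non-leap intervenes).
Leap-day weekdays: 1916:Tue 1920:Sun 1924:Fri 1928:Wed 1932:Mon 1936:Sat✓ 1940:Thu 1944:Tue 1948:Sun 1952:Fri 1956:Wed 1960:Mon 1964:Sat✓ 1968:Thu 1972:Tue 1976:Sun 1980:Fri 1984:Wed
Saturday: 1936, 1964 → 2.

2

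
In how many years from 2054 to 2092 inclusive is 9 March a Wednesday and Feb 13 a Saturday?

Check each year's weekday for 9 March and Feb 13:
  2054: Mon/Fri  2055: Tue/Sat  2056: Thu/Sun  2057: Fri/Tue  2058: Sat/Wed  2059: Sun/Thu  2060: Tue/Fri  2061: Wed/Sun  2062: Thu/Mon  2063: Fri/Tue  2064: Sun/Wed  2065: Mon/Fri  2066: Tue/Sat  2067: Wed/Sun  …(11 more)…  2079: Thu/Mon  2080: Sat/Tue  2081: Sun/Thu  2082: Mon/Fri  2083: Tue/Sat  2084: Thu/Sun  2085: Fri/Tue  2086: Sat/Wed  2087: Sun/Thu  2088: Tue/Fri  2089: Wed/Sun  2090: Thu/Mon  2091: Fri/Tue  2092: Sun/Wed
Both conditions hold in: 2072 — 1.

1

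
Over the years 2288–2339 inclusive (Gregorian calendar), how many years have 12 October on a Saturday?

Track 12 October's weekday year by year (advancing +1, or +2 across a Feb 29):
  2288: Fri  2289: Sat (+1) ✓  2290: Sun (+1)  2291: Mon (+1)  2292: Wed (+2)
  2293: Thu (+1)  2294: Fri (+1)  2295: Sat (+1) ✓  2296: Mon (+2)  2297: Tue (+1)
  2298: Wed (+1)  2299: Thu (+1)  2300: Fri (+1)  2301: Sat (+1) ✓  … (24 more years) …
  2326: Tue (+1)  2327: Wed (+1)  2328: Fri (+2)  2329: Sat (+1) ✓  2330: Sun (+1)
  2331: Mon (+1)  2332: Wed (+2)  2333: Thu (+1)  2334: Fri (+1)  2335: Sat (+1) ✓
  2336: Mon (+2)  2337: Tue (+1)  2338: Wed (+1)  2339: Thu (+1)
Saturday years: 2289, 2295, 2301, 2307, 2312, 2318, 2329, 2335 — 8 in total.

8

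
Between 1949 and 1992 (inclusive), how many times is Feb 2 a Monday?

Track Feb 2's weekday year by year (advancing +1, or +2 across a Feb 29):
  1949: Wed  1950: Thu (+1)  1951: Fri (+1)  1952: Sat (+1)  1953: Mon (+2) ✓
  1954: Tue (+1)  1955: Wed (+1)  1956: Thu (+1)  1957: Sat (+2)  1958: Sun (+1)
  1959: Mon (+1) ✓  1960: Tue (+1)  1961: Thu (+2)  1962: Fri (+1)  … (16 more years) …
  1979: Fri (+1)  1980: Sat (+1)  1981: Mon (+2) ✓  1982: Tue (+1)  1983: Wed (+1)
  1984: Thu (+1)  1985: Sat (+2)  1986: Sun (+1)  1987: Mon (+1) ✓  1988: Tue (+1)
  1989: Thu (+2)  1990: Fri (+1)  1991: Sat (+1)  1992: Sun (+1)
Monday years: 1953, 1959, 1970, 1976, 1981, 1987 — 6 in total.

6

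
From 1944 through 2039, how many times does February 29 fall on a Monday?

Leap years in 1944–2039: 24 of them.
Feb 29 weekday advances by 5 (mod 7) from one leap year to the next four years later (or differs when a century non-leap intervenes).
Leap-day weekdays: 1944:Tue 1948:Sun 1952:Fri 1956:Wed 1960:Mon✓ 1964:Sat 1968:Thu 1972:Tue 1976:Sun 1980:Fri 1984:Wed 1988:Mon✓ 1992:Sat 1996:Thu 2000:Tue 2004:Sun 2008:Fri 2012:Wed 2016:Mon✓ 2020:Sat 2024:Thu 2028:Tue 2032:Sun 2036:Fri
Monday: 1960, 1988, 2016 → 3.

3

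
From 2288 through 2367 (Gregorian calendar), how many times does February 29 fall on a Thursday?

2

Leap years in 2288–2367: 19 of them.
Feb 29 weekday advances by 5 (mod 7) from one leap year to the next four years later (or differs when a century non-leap intervenes).
Leap-day weekdays: 2288:Wed 2292:Mon 2296:Sat 2304:Mon 2308:Sat 2312:Thu✓ 2316:Tue 2320:Sun 2324:Fri 2328:Wed 2332:Mon 2336:Sat 2340:Thu✓ 2344:Tue 2348:Sun 2352:Fri 2356:Wed 2360:Mon 2364:Sat
Thursday: 2312, 2340 → 2.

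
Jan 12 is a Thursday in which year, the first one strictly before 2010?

From one year to the next, a fixed date's weekday advances by 1, or by 2 when a Feb 29 lies between the two dates.
2010: January 12 is Tuesday.
2009: Monday (−1)
2008: Saturday (−2)
2007: Friday (−1)
2006: Thursday (−1)
Jan 12 falls on a Thursday in 2006.

2006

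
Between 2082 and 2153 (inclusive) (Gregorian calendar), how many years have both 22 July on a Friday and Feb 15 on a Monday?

Check each year's weekday for 22 July and Feb 15:
  2082: Wed/Sun  2083: Thu/Mon  2084: Sat/Tue  2085: Sun/Thu  2086: Mon/Fri  2087: Tue/Sat  2088: Thu/Sun  2089: Fri/Tue  2090: Sat/Wed  2091: Sun/Thu  2092: Tue/Fri  2093: Wed/Sun  2094: Thu/Mon  2095: Fri/Tue  …(44 more)…  2140: Fri/Mon ✓  2141: Sat/Wed  2142: Sun/Thu  2143: Mon/Fri  2144: Wed/Sat  2145: Thu/Mon  2146: Fri/Tue  2147: Sat/Wed  2148: Mon/Thu  2149: Tue/Sat  2150: Wed/Sun  2151: Thu/Mon  2152: Sat/Tue  2153: Sun/Thu
Both conditions hold in: 2112, 2140 — 2.

2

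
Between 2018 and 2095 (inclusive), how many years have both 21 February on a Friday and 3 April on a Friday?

Check each year's weekday for 21 February and 3 April:
  2018: Wed/Tue  2019: Thu/Wed  2020: Fri/Fri ✓  2021: Sun/Sat  2022: Mon/Sun  2023: Tue/Mon  2024: Wed/Wed  2025: Fri/Thu  2026: Sat/Fri  2027: Sun/Sat  2028: Mon/Mon  2029: Wed/Tue  2030: Thu/Wed  2031: Fri/Thu  …(50 more)…  2082: Sat/Fri  2083: Sun/Sat  2084: Mon/Mon  2085: Wed/Tue  2086: Thu/Wed  2087: Fri/Thu  2088: Sat/Sat  2089: Mon/Sun  2090: Tue/Mon  2091: Wed/Tue  2092: Thu/Thu  2093: Sat/Fri  2094: Sun/Sat  2095: Mon/Sun
Both conditions hold in: 2020, 2048, 2076 — 3.

3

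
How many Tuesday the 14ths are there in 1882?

3

Check the 14th of each month of 1882: Jan 14: Sat, Feb 14: Tue, Mar 14: Tue, Apr 14: Fri, May 14: Sun, Jun 14: Wed, Jul 14: Fri, Aug 14: Mon, Sep 14: Thu, Oct 14: Sat, Nov 14: Tue, Dec 14: Thu.
Tuesday occurs in February, March, November — 3 months.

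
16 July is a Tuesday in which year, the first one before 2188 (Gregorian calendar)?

From one year to the next, a fixed date's weekday advances by 1, or by 2 when a Feb 29 lies between the two dates.
2188: July 16 is Wednesday.
2187: Monday (−2)
2186: Sunday (−1)
2185: Saturday (−1)
2184: Friday (−1)
2183: Wednesday (−2)
2182: Tuesday (−1)
16 July falls on a Tuesday in 2182.

2182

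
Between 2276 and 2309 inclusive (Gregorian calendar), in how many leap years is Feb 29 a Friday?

Leap years in 2276–2309: 8 of them.
Feb 29 weekday advances by 5 (mod 7) from one leap year to the next four years later (or differs when a century non-leap intervenes).
Leap-day weekdays: 2276:Tue 2280:Sun 2284:Fri✓ 2288:Wed 2292:Mon 2296:Sat 2304:Mon 2308:Sat
Friday: 2284 → 1.

1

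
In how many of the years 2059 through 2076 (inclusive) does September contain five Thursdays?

September has 30 days; it has five Thursdays when Thursday falls among the first (month-length − 28) days — i.e. when September 1 is one of Thursday/Wednesday.
September 1 by year: 2059:Mon 2060:Wed✓ 2061:Thu✓ 2062:Fri 2063:Sat 2064:Mon 2065:Tue 2066:Wed✓ 2067:Thu✓ 2068:Sat 2069:Sun 2070:Mon 2071:Tue 2072:Thu✓ 2073:Fri 2074:Sat 2075:Sun 2076:Tue
Years with five Thursdays: 2060, 2061, 2066, 2067, 2072 → 5.

5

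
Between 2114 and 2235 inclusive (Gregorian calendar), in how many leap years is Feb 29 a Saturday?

4

Leap years in 2114–2235: 29 of them.
Feb 29 weekday advances by 5 (mod 7) from one leap year to the next four years later (or differs when a century non-leap intervenes).
Leap-day weekdays: 2116:Sat✓ 2120:Thu 2124:Tue 2128:Sun 2132:Fri 2136:Wed 2140:Mon 2144:Sat✓ 2148:Thu 2152:Tue 2156:Sun 2160:Fri 2164:Wed …(3 more)… 2180:Tue 2184:Sun 2188:Fri 2192:Wed 2196:Mon 2204:Wed 2208:Mon 2212:Sat✓ 2216:Thu 2220:Tue 2224:Sun 2228:Fri 2232:Wed
Saturday: 2116, 2144, 2172, 2212 → 4.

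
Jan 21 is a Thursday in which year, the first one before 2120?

From one year to the next, a fixed date's weekday advances by 1, or by 2 when a Feb 29 lies between the two dates.
2120: January 21 is Sunday.
2119: Saturday (−1)
2118: Friday (−1)
2117: Thursday (−1)
Jan 21 falls on a Thursday in 2117.

2117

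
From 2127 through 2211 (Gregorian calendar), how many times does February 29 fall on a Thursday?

2

Leap years in 2127–2211: 20 of them.
Feb 29 weekday advances by 5 (mod 7) from one leap year to the next four years later (or differs when a century non-leap intervenes).
Leap-day weekdays: 2128:Sun 2132:Fri 2136:Wed 2140:Mon 2144:Sat 2148:Thu✓ 2152:Tue 2156:Sun 2160:Fri 2164:Wed 2168:Mon 2172:Sat 2176:Thu✓ 2180:Tue 2184:Sun 2188:Fri 2192:Wed 2196:Mon 2204:Wed 2208:Mon
Thursday: 2148, 2176 → 2.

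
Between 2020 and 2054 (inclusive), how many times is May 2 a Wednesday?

4

Track May 2's weekday year by year (advancing +1, or +2 across a Feb 29):
  2020: Sat  2021: Sun (+1)  2022: Mon (+1)  2023: Tue (+1)  2024: Thu (+2)
  2025: Fri (+1)  2026: Sat (+1)  2027: Sun (+1)  2028: Tue (+2)  2029: Wed (+1) ✓
  2030: Thu (+1)  2031: Fri (+1)  2032: Sun (+2)  2033: Mon (+1)  … (7 more years) …
  2041: Thu (+1)  2042: Fri (+1)  2043: Sat (+1)  2044: Mon (+2)  2045: Tue (+1)
  2046: Wed (+1) ✓  2047: Thu (+1)  2048: Sat (+2)  2049: Sun (+1)  2050: Mon (+1)
  2051: Tue (+1)  2052: Thu (+2)  2053: Fri (+1)  2054: Sat (+1)
Wednesday years: 2029, 2035, 2040, 2046 — 4 in total.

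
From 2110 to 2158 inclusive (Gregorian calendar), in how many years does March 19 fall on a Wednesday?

Track March 19's weekday year by year (advancing +1, or +2 across a Feb 29):
  2110: Wed ✓  2111: Thu (+1)  2112: Sat (+2)  2113: Sun (+1)  2114: Mon (+1)
  2115: Tue (+1)  2116: Thu (+2)  2117: Fri (+1)  2118: Sat (+1)  2119: Sun (+1)
  2120: Tue (+2)  2121: Wed (+1) ✓  2122: Thu (+1)  2123: Fri (+1)  … (21 more years) …
  2145: Fri (+1)  2146: Sat (+1)  2147: Sun (+1)  2148: Tue (+2)  2149: Wed (+1) ✓
  2150: Thu (+1)  2151: Fri (+1)  2152: Sun (+2)  2153: Mon (+1)  2154: Tue (+1)
  2155: Wed (+1) ✓  2156: Fri (+2)  2157: Sat (+1)  2158: Sun (+1)
Wednesday years: 2110, 2121, 2127, 2132, 2138, 2149, 2155 — 7 in total.

7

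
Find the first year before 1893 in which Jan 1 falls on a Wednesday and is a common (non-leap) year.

1890

Jan 1 advances by 2 weekdays after a leap year and by 1 after a common year.
1893: Jan 1 is Sunday.
1892: Friday (leap)
1891: Thursday
1890: Wednesday
1890 begins on a Wednesday and is a common year.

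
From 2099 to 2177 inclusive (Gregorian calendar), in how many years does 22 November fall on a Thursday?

11

Track 22 November's weekday year by year (advancing +1, or +2 across a Feb 29):
  2099: Sun  2100: Mon (+1)  2101: Tue (+1)  2102: Wed (+1)  2103: Thu (+1) ✓
  2104: Sat (+2)  2105: Sun (+1)  2106: Mon (+1)  2107: Tue (+1)  2108: Thu (+2) ✓
  2109: Fri (+1)  2110: Sat (+1)  2111: Sun (+1)  2112: Tue (+2)  … (51 more years) …
  2164: Thu (+2) ✓  2165: Fri (+1)  2166: Sat (+1)  2167: Sun (+1)  2168: Tue (+2)
  2169: Wed (+1)  2170: Thu (+1) ✓  2171: Fri (+1)  2172: Sun (+2)  2173: Mon (+1)
  2174: Tue (+1)  2175: Wed (+1)  2176: Fri (+2)  2177: Sat (+1)
Thursday years: 2103, 2108, 2114, 2125, 2131, 2136, 2142, 2153, 2159, 2164, 2170 — 11 in total.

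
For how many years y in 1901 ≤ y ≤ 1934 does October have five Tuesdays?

October has 31 days; it has five Tuesdays when Tuesday falls among the first (month-length − 28) days — i.e. when October 1 is one of Tuesday/Monday/Sunday.
October 1 by year: 1901:Tue✓ 1902:Wed 1903:Thu 1904:Sat 1905:Sun✓ 1906:Mon✓ 1907:Tue✓ 1908:Thu 1909:Fri 1910:Sat 1911:Sun✓ 1912:Tue✓ 1913:Wed 1914:Thu 1915:Fri …(4 more)… 1920:Fri 1921:Sat 1922:Sun✓ 1923:Mon✓ 1924:Wed 1925:Thu 1926:Fri 1927:Sat 1928:Mon✓ 1929:Tue✓ 1930:Wed 1931:Thu 1932:Sat 1933:Sun✓ 1934:Mon✓
Years with five Tuesdays: 1901, 1905, 1906, 1907, 1911, 1912, 1916, 1917, 1918, 1922, 1923, 1928, 1929, 1933, 1934 → 15.

15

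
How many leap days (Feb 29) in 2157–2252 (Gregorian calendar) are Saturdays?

Leap years in 2157–2252: 23 of them.
Feb 29 weekday advances by 5 (mod 7) from one leap year to the next four years later (or differs when a century non-leap intervenes).
Leap-day weekdays: 2160:Fri 2164:Wed 2168:Mon 2172:Sat✓ 2176:Thu 2180:Tue 2184:Sun 2188:Fri 2192:Wed 2196:Mon 2204:Wed 2208:Mon 2212:Sat✓ 2216:Thu 2220:Tue 2224:Sun 2228:Fri 2232:Wed 2236:Mon 2240:Sat✓ 2244:Thu 2248:Tue 2252:Sun
Saturday: 2172, 2212, 2240 → 3.

3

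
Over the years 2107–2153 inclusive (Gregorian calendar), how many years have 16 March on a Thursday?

7

Track 16 March's weekday year by year (advancing +1, or +2 across a Feb 29):
  2107: Wed  2108: Fri (+2)  2109: Sat (+1)  2110: Sun (+1)  2111: Mon (+1)
  2112: Wed (+2)  2113: Thu (+1) ✓  2114: Fri (+1)  2115: Sat (+1)  2116: Mon (+2)
  2117: Tue (+1)  2118: Wed (+1)  2119: Thu (+1) ✓  2120: Sat (+2)  … (19 more years) …
  2140: Wed (+2)  2141: Thu (+1) ✓  2142: Fri (+1)  2143: Sat (+1)  2144: Mon (+2)
  2145: Tue (+1)  2146: Wed (+1)  2147: Thu (+1) ✓  2148: Sat (+2)  2149: Sun (+1)
  2150: Mon (+1)  2151: Tue (+1)  2152: Thu (+2) ✓  2153: Fri (+1)
Thursday years: 2113, 2119, 2124, 2130, 2141, 2147, 2152 — 7 in total.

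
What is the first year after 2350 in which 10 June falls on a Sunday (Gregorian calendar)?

From one year to the next, a fixed date's weekday advances by 1, or by 2 when a Feb 29 lies between the two dates.
2350: June 10 is Saturday.
2351: Sunday (+1)
10 June falls on a Sunday in 2351.

2351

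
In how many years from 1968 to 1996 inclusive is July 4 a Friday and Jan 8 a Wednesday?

Check each year's weekday for July 4 and Jan 8:
  1968: Thu/Mon  1969: Fri/Wed ✓  1970: Sat/Thu  1971: Sun/Fri  1972: Tue/Sat  1973: Wed/Mon  1974: Thu/Tue  1975: Fri/Wed ✓  1976: Sun/Thu  1977: Mon/Sat  1978: Tue/Sun  1979: Wed/Mon  1980: Fri/Tue  1981: Sat/Thu  1982: Sun/Fri  1983: Mon/Sat  1984: Wed/Sun  1985: Thu/Tue  1986: Fri/Wed ✓  1987: Sat/Thu  1988: Mon/Fri  1989: Tue/Sun  1990: Wed/Mon  1991: Thu/Tue  1992: Sat/Wed  1993: Sun/Fri  1994: Mon/Sat  1995: Tue/Sun  1996: Thu/Mon
Both conditions hold in: 1969, 1975, 1986 — 3.

3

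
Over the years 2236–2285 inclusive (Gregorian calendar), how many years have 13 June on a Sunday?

Track 13 June's weekday year by year (advancing +1, or +2 across a Feb 29):
  2236: Mon  2237: Tue (+1)  2238: Wed (+1)  2239: Thu (+1)  2240: Sat (+2)
  2241: Sun (+1) ✓  2242: Mon (+1)  2243: Tue (+1)  2244: Thu (+2)  2245: Fri (+1)
  2246: Sat (+1)  2247: Sun (+1) ✓  2248: Tue (+2)  2249: Wed (+1)  … (22 more years) …
  2272: Thu (+2)  2273: Fri (+1)  2274: Sat (+1)  2275: Sun (+1) ✓  2276: Tue (+2)
  2277: Wed (+1)  2278: Thu (+1)  2279: Fri (+1)  2280: Sun (+2) ✓  2281: Mon (+1)
  2282: Tue (+1)  2283: Wed (+1)  2284: Fri (+2)  2285: Sat (+1)
Sunday years: 2241, 2247, 2252, 2258, 2269, 2275, 2280 — 7 in total.

7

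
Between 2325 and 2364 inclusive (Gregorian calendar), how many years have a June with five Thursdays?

11

June has 30 days; it has five Thursdays when Thursday falls among the first (month-length − 28) days — i.e. when June 1 is one of Thursday/Wednesday.
June 1 by year: 2325:Mon 2326:Tue 2327:Wed✓ 2328:Fri 2329:Sat 2330:Sun 2331:Mon 2332:Wed✓ 2333:Thu✓ 2334:Fri 2335:Sat 2336:Mon 2337:Tue 2338:Wed✓ 2339:Thu✓ …(10 more)… 2350:Thu✓ 2351:Fri 2352:Sun 2353:Mon 2354:Tue 2355:Wed✓ 2356:Fri 2357:Sat 2358:Sun 2359:Mon 2360:Wed✓ 2361:Thu✓ 2362:Fri 2363:Sat 2364:Mon
Years with five Thursdays: 2327, 2332, 2333, 2338, 2339, 2344, 2349, 2350, 2355, 2360, 2361 → 11.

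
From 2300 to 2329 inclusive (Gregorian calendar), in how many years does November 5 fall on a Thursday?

4

Track November 5's weekday year by year (advancing +1, or +2 across a Feb 29):
  2300: Mon  2301: Tue (+1)  2302: Wed (+1)  2303: Thu (+1) ✓  2304: Sat (+2)
  2305: Sun (+1)  2306: Mon (+1)  2307: Tue (+1)  2308: Thu (+2) ✓  2309: Fri (+1)
  2310: Sat (+1)  2311: Sun (+1)  2312: Tue (+2)  2313: Wed (+1)  2314: Thu (+1) ✓
  2315: Fri (+1)  2316: Sun (+2)  2317: Mon (+1)  2318: Tue (+1)  2319: Wed (+1)
  2320: Fri (+2)  2321: Sat (+1)  2322: Sun (+1)  2323: Mon (+1)  2324: Wed (+2)
  2325: Thu (+1) ✓  2326: Fri (+1)  2327: Sat (+1)  2328: Mon (+2)  2329: Tue (+1)
Thursday years: 2303, 2308, 2314, 2325 — 4 in total.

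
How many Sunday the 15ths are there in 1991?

Check the 15th of each month of 1991: Jan 15: Tue, Feb 15: Fri, Mar 15: Fri, Apr 15: Mon, May 15: Wed, Jun 15: Sat, Jul 15: Mon, Aug 15: Thu, Sep 15: Sun, Oct 15: Tue, Nov 15: Fri, Dec 15: Sun.
Sunday occurs in September, December — 2 months.

2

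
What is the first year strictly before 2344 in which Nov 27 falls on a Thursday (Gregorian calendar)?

2341

From one year to the next, a fixed date's weekday advances by 1, or by 2 when a Feb 29 lies between the two dates.
2344: November 27 is Monday.
2343: Saturday (−2)
2342: Friday (−1)
2341: Thursday (−1)
Nov 27 falls on a Thursday in 2341.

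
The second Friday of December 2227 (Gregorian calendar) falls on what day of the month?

14

December 1, 2227 is a Saturday, so the first Friday is the 7th.
The second Friday is 7 + 7 = 14.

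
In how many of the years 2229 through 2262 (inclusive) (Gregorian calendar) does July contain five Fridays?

July has 31 days; it has five Fridays when Friday falls among the first (month-length − 28) days — i.e. when July 1 is one of Friday/Thursday/Wednesday.
July 1 by year: 2229:Wed✓ 2230:Thu✓ 2231:Fri✓ 2232:Sun 2233:Mon 2234:Tue 2235:Wed✓ 2236:Fri✓ 2237:Sat 2238:Sun 2239:Mon 2240:Wed✓ 2241:Thu✓ 2242:Fri✓ 2243:Sat …(4 more)… 2248:Sat 2249:Sun 2250:Mon 2251:Tue 2252:Thu✓ 2253:Fri✓ 2254:Sat 2255:Sun 2256:Tue 2257:Wed✓ 2258:Thu✓ 2259:Fri✓ 2260:Sun 2261:Mon 2262:Tue
Years with five Fridays: 2229, 2230, 2231, 2235, 2236, 2240, 2241, 2242, 2246, 2247, 2252, 2253, 2257, 2258, 2259 → 15.

15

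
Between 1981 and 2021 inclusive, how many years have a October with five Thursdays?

October has 31 days; it has five Thursdays when Thursday falls among the first (month-length − 28) days — i.e. when October 1 is one of Thursday/Wednesday/Tuesday.
October 1 by year: 1981:Thu✓ 1982:Fri 1983:Sat 1984:Mon 1985:Tue✓ 1986:Wed✓ 1987:Thu✓ 1988:Sat 1989:Sun 1990:Mon 1991:Tue✓ 1992:Thu✓ 1993:Fri 1994:Sat 1995:Sun …(11 more)… 2007:Mon 2008:Wed✓ 2009:Thu✓ 2010:Fri 2011:Sat 2012:Mon 2013:Tue✓ 2014:Wed✓ 2015:Thu✓ 2016:Sat 2017:Sun 2018:Mon 2019:Tue✓ 2020:Thu✓ 2021:Fri
Years with five Thursdays: 1981, 1985, 1986, 1987, 1991, 1992, 1996, 1997, 1998, 2002, 2003, 2008, 2009, 2013, 2014, 2015, 2019, 2020 → 18.

18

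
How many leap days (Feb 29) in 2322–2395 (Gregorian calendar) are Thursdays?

Leap years in 2322–2395: 18 of them.
Feb 29 weekday advances by 5 (mod 7) from one leap year to the next four years later (or differs when a century non-leap intervenes).
Leap-day weekdays: 2324:Fri 2328:Wed 2332:Mon 2336:Sat 2340:Thu✓ 2344:Tue 2348:Sun 2352:Fri 2356:Wed 2360:Mon 2364:Sat 2368:Thu✓ 2372:Tue 2376:Sun 2380:Fri 2384:Wed 2388:Mon 2392:Sat
Thursday: 2340, 2368 → 2.

2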